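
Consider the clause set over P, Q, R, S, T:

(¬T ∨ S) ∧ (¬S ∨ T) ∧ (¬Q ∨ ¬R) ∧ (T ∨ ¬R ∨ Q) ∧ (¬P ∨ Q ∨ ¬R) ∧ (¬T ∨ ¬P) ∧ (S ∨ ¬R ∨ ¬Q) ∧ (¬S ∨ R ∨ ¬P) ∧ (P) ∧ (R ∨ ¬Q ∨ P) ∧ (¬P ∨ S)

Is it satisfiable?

Unit clause (P) forces P = True.
Unit clause (¬T) forces T = False.
Unit clause (¬S) forces S = False.
But (S) is also a unit clause — contradiction.
No assignment satisfies every clause.

No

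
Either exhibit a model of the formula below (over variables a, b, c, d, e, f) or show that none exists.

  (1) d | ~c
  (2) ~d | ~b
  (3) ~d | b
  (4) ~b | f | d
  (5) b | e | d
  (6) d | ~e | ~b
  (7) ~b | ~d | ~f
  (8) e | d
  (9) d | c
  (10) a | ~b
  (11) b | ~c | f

UNSATISFIABLE

Suppose d = 1.
The clause (~b) is unit, so b = 0.
Now (b) is unsatisfied and unit — conflict.
Undo d and try d = 0.
The clause (~c) is unit, so c = 0.
Now (c) is unsatisfied and unit — conflict.
Either choice for d ends in contradiction.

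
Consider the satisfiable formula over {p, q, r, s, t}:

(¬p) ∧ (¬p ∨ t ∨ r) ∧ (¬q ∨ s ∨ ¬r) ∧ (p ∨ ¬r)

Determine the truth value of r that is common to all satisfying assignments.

Suppose r = True.
The clause (¬p) is unit, so p = False.
That conflicts with the unit clause (p).
So every satisfying assignment has r = False.

False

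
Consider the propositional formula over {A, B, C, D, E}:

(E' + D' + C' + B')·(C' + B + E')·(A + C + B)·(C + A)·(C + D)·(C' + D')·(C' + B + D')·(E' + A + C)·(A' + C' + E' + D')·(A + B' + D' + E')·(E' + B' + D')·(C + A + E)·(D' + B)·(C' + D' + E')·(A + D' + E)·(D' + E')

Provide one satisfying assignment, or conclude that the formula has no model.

A ↦ 1,  B ↦ 0,  C ↦ 1,  D ↦ 0,  E ↦ 0

Case C = 1:
Unit clause (D') forces D = 0.
Case B = 0:
Unit clause (E') forces E = 0.
Every clause is now satisfied; A is unconstrained.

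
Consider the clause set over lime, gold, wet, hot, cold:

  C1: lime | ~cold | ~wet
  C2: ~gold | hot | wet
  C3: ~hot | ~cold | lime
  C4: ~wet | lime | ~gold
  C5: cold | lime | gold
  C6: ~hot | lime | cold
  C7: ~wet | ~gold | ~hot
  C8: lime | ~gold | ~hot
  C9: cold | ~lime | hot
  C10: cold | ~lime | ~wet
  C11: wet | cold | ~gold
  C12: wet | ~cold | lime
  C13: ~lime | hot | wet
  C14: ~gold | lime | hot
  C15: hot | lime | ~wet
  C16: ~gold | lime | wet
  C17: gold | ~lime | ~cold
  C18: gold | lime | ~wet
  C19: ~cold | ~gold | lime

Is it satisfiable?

Branch on lime: set lime = 1.
Branch on cold: set cold = 1.
Unit clause (gold) forces gold = 1.
Branch on hot: set hot = 0.
Unit clause (wet) forces wet = 1.
This assignment satisfies each clause.
A satisfying assignment: lime ↦ 1; gold ↦ 1; wet ↦ 1; hot ↦ 0; cold ↦ 1.

Yes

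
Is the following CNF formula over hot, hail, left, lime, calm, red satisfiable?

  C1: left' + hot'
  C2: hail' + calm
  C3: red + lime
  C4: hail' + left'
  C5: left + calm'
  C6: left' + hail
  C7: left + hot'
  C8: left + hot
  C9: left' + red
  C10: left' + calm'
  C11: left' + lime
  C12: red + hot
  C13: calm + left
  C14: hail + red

Suppose left = 0.
Unit clause (calm') forces calm = 0.
Now (calm) is unsatisfied and unit — conflict.
That branch fails; take left = 1 instead.
Unit clause (hot') forces hot = 0.
Unit clause (hail') forces hail = 0.
Now (hail) is unsatisfied and unit — conflict.
Both values of left lead to a conflict.
No assignment satisfies every clause.

No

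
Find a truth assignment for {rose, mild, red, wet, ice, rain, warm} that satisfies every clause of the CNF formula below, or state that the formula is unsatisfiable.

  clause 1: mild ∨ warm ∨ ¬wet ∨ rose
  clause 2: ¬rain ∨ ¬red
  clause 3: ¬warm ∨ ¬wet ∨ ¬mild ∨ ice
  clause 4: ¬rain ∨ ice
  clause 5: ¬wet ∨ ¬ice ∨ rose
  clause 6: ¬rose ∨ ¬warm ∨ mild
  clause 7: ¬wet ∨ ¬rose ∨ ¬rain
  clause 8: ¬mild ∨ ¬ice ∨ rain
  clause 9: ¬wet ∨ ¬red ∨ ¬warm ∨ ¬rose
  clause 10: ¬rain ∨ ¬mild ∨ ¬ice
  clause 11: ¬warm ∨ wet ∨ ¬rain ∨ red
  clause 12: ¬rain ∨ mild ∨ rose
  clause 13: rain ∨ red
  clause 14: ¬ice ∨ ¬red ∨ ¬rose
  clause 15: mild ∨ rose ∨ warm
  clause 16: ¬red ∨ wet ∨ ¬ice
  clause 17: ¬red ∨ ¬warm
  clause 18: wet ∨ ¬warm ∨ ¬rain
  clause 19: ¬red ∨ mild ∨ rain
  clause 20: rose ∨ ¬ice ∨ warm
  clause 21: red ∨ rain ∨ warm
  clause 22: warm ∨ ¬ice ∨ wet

rose=False,  mild=True,  red=True,  wet=False,  ice=False,  rain=False,  warm=False

Branch on rain: set rain = False.
The clause (red) is unit, so red = True.
The clause (¬warm) is unit, so warm = False.
The clause (mild) is unit, so mild = True.
The clause (¬ice) is unit, so ice = False.
All clauses hold; rose, wet can take either value.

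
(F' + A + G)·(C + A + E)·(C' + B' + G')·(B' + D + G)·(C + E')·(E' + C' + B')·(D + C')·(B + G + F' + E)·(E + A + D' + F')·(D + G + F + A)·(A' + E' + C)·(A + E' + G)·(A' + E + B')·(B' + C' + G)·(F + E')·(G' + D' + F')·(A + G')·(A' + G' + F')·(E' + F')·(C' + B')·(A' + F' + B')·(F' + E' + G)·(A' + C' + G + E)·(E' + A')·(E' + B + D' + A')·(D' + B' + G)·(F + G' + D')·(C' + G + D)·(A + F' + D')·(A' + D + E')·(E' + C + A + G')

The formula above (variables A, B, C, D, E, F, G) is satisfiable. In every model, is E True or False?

False

Suppose E = 1.
From the singleton clause (C), C = 1.
From the singleton clause (B'), B = 0.
From the singleton clause (D), D = 1.
From the singleton clause (F), F = 1.
But (F') is also a unit clause — contradiction.
So every satisfying assignment has E = False.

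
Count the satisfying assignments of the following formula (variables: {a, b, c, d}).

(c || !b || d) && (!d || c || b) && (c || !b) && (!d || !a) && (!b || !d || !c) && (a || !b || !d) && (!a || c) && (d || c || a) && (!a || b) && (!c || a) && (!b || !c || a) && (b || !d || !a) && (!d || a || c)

There are 2^4 = 16 truth assignments over (a, b, c, d).
Check each against the 13 clauses (columns in the order a, b, c, d):
  F F F F  ✗ fails (d || c || a)
  F F F T  ✗ fails (!d || c || b)
  F F T F  ✗ fails (!c || a)
  F F T T  ✗ fails (!c || a)
  F T F F  ✗ fails (c || !b || d)
  F T F T  ✗ fails (c || !b)
  F T T F  ✗ fails (!c || a)
  F T T T  ✗ fails (!b || !d || !c)
  T F F F  ✗ fails (!a || c)
  T F F T  ✗ fails (!d || c || b)
  T F T F  ✗ fails (!a || b)
  T F T T  ✗ fails (!d || !a)
  T T F F  ✗ fails (c || !b || d)
  T T F T  ✗ fails (c || !b)
  T T T F  ✓ satisfies all
  T T T T  ✗ fails (!d || !a)
1 of the 16 rows is a model.

1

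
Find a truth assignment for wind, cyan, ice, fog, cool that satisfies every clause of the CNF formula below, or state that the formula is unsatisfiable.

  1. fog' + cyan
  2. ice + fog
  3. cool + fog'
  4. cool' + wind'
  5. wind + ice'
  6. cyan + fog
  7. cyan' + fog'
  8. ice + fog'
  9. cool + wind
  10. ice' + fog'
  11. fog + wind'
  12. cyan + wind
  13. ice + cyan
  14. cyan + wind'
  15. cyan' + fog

Try fog = 0.
Unit clause (ice) forces ice = 1.
Unit clause (wind) forces wind = 1.
That conflicts with the unit clause (wind').
So fog must be the other value — set fog = 1.
Unit clause (cyan) forces cyan = 1.
That conflicts with the unit clause (cyan').
Neither fog = 1 nor fog = 0 works.

UNSATISFIABLE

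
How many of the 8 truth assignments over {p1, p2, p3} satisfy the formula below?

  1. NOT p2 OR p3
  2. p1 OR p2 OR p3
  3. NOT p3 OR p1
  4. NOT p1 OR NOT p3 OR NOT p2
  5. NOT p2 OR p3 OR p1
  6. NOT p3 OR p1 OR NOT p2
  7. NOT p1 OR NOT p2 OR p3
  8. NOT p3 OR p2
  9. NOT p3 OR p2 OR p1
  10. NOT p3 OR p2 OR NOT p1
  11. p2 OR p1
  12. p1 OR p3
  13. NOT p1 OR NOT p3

There are 2^3 = 8 truth assignments over (p1, p2, p3).
Check each against the 13 clauses (columns in the order p1, p2, p3):
  F F F  ✗ fails (p1 OR p2 OR p3)
  F F T  ✗ fails (NOT p3 OR p1)
  F T F  ✗ fails (NOT p2 OR p3)
  F T T  ✗ fails (NOT p3 OR p1)
  T F F  ✓ satisfies all
  T F T  ✗ fails (NOT p3 OR p2)
  T T F  ✗ fails (NOT p2 OR p3)
  T T T  ✗ fails (NOT p1 OR NOT p3 OR NOT p2)
1 of the 8 rows is a model.

1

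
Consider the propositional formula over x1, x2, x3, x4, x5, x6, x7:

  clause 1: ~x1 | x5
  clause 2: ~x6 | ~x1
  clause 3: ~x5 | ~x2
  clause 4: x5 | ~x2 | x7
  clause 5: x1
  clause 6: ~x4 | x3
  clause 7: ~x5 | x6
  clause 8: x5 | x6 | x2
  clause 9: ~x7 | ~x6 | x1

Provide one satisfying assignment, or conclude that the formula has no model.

UNSATISFIABLE

The clause (x1) is unit, so x1 = 1.
The clause (x5) is unit, so x5 = 1.
The clause (~x6) is unit, so x6 = 0.
Now (x6) is unsatisfied and unit — conflict.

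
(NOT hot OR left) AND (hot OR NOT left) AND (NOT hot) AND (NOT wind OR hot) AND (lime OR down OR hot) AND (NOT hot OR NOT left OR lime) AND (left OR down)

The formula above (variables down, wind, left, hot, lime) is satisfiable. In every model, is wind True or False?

False

Suppose wind = true.
Unit clause (NOT hot) forces hot = false.
That conflicts with the unit clause (hot).
So every satisfying assignment has wind = False.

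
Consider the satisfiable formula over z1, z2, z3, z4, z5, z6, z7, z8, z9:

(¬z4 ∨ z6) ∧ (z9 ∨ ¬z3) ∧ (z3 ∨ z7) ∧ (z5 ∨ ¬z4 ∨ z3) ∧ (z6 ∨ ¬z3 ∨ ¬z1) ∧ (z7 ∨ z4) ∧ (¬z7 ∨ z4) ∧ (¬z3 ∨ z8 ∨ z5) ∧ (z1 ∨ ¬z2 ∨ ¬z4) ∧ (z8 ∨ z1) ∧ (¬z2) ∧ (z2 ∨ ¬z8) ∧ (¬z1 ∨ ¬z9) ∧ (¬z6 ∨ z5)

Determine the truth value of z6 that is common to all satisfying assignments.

True

Suppose z6 = False.
Unit clause (¬z4) forces z4 = False.
Unit clause (z7) forces z7 = True.
Now (¬z7) is unsatisfied and unit — conflict.
So every satisfying assignment has z6 = True.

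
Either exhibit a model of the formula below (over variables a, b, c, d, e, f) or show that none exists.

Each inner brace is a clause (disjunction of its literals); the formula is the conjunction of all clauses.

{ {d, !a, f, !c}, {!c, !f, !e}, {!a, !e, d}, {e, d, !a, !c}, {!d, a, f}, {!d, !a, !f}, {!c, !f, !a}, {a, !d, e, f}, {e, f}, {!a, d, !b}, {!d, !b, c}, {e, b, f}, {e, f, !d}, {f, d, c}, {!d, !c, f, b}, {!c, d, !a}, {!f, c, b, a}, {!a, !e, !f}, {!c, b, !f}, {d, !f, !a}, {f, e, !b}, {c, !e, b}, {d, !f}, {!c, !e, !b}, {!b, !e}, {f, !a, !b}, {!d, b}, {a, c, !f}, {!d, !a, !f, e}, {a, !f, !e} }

a: false,  b: true,  c: true,  d: true,  e: false,  f: true

Suppose e = false.
The clause (f) is unit, so f = true.
The clause (d) is unit, so d = true.
The clause (!a) is unit, so a = false.
The clause (b) is unit, so b = true.
The clause (c) is unit, so c = true.
This assignment satisfies each clause.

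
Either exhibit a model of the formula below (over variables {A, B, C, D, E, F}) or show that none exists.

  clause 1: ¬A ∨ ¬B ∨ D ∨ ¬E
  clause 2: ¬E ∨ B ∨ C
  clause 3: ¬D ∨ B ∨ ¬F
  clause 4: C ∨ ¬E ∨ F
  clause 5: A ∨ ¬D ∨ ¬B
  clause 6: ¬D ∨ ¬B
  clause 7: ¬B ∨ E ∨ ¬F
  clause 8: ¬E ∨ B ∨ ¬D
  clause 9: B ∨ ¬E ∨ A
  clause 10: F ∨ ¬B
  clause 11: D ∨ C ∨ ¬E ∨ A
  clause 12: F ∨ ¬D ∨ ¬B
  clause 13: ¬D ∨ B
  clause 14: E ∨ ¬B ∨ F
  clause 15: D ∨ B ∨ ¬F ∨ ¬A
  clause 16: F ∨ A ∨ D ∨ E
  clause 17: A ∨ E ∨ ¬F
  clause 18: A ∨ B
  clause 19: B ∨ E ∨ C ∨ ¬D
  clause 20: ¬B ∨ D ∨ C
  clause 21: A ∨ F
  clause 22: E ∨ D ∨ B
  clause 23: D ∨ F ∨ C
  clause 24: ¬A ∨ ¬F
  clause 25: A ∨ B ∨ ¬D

A: True,  B: False,  C: True,  D: False,  E: True,  F: False

Branch on D: set D = False.
Branch on F: set F = False.
The clause (¬B) is unit, so B = False.
The clause (A) is unit, so A = True.
The clause (E) is unit, so E = True.
The clause (C) is unit, so C = True.
All clauses are satisfied.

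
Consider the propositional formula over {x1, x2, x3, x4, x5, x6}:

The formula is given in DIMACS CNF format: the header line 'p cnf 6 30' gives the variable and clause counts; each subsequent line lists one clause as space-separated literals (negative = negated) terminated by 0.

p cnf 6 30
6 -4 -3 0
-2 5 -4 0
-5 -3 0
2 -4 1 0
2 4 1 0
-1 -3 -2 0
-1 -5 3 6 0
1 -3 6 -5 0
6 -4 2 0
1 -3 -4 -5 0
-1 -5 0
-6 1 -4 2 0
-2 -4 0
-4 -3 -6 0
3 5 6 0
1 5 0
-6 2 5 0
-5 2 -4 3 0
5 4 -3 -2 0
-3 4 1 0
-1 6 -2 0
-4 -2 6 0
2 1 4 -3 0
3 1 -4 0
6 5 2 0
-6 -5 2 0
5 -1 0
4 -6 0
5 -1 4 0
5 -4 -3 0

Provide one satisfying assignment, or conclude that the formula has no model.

Branch on x5: set x5 = True.
From the singleton clause (¬x3), x3 = False.
From the singleton clause (¬x1), x1 = False.
From the singleton clause (¬x4), x4 = False.
From the singleton clause (x2), x2 = True.
From the singleton clause (¬x6), x6 = False.
All clauses are satisfied.

x1=False,  x2=True,  x3=False,  x4=False,  x5=True,  x6=False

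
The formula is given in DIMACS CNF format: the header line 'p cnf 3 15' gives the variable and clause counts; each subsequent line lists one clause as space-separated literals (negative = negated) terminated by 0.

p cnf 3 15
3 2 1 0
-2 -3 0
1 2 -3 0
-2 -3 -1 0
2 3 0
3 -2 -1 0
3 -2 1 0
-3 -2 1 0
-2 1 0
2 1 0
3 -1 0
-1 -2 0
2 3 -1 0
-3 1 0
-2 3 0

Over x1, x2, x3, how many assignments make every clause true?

1

There are 2^3 = 8 truth assignments over (x1, x2, x3).
Split on x3. With x3 = True, the clauses containing x3 are satisfied and ¬x3 drops from the rest; 1 of the 2^2 = 4 assignments to the other variables satisfy what remains.
With x3 = False, by the same count on the reduced clause set, 0 assignments work.
Total: 1 + 0 = 1.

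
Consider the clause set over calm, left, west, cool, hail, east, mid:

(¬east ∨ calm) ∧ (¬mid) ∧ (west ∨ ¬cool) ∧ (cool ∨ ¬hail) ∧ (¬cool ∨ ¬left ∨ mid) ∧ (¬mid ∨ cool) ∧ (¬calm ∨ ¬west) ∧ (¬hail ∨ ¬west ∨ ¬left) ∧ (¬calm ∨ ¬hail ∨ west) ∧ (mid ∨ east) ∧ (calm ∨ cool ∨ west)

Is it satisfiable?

Unit clause (¬mid) forces mid = False.
Unit clause (east) forces east = True.
Unit clause (calm) forces calm = True.
Unit clause (¬west) forces west = False.
Unit clause (¬cool) forces cool = False.
Unit clause (¬hail) forces hail = False.
Every clause is now satisfied; left is unconstrained.
A satisfying assignment: calm: True,  left: False,  west: False,  cool: False,  hail: False,  east: True,  mid: False.

Satisfiable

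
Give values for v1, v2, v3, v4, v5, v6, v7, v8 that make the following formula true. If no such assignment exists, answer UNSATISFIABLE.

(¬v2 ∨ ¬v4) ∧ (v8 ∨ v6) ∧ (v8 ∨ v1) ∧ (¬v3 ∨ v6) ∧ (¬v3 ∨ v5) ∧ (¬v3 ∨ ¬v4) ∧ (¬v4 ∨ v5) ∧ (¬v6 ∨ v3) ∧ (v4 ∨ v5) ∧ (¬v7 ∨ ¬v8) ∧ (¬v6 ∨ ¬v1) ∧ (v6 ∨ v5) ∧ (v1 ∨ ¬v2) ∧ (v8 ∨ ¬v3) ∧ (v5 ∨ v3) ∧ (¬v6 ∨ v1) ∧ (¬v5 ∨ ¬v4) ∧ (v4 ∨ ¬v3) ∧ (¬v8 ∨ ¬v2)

Suppose v2 = False.
Suppose v8 = True.
The clause (¬v7) is unit, so v7 = False.
Suppose v3 = False.
The clause (¬v6) is unit, so v6 = False.
The clause (v5) is unit, so v5 = True.
The clause (¬v4) is unit, so v4 = False.
No clause remains; v1 is free.

v1=False; v2=False; v3=False; v4=False; v5=True; v6=False; v7=False; v8=True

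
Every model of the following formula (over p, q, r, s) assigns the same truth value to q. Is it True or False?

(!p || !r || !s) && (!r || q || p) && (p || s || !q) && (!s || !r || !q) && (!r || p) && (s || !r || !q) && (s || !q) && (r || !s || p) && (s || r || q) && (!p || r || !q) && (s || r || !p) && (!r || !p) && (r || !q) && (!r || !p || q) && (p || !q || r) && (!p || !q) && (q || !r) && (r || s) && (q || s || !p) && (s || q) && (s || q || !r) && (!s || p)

False

Suppose q = true.
Unit clause (s) forces s = true.
Unit clause (!r) forces r = false.
That conflicts with the unit clause (r).
So every satisfying assignment has q = False.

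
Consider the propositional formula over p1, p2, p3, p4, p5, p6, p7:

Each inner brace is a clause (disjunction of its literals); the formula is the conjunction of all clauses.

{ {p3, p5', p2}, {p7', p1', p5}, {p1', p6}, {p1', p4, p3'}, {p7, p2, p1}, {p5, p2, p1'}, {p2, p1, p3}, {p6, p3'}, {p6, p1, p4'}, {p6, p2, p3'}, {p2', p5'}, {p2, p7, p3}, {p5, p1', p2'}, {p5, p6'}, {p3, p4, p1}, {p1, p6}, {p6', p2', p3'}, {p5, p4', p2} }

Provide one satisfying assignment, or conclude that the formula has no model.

Suppose p1 = 0.
The clause (p6) is unit, so p6 = 1.
The clause (p5) is unit, so p5 = 1.
The clause (p2') is unit, so p2 = 0.
The clause (p3) is unit, so p3 = 1.
The clause (p7) is unit, so p7 = 1.
No clause remains; p4 is free.

p1: 0, p2: 0, p3: 1, p4: 0, p5: 1, p6: 1, p7: 1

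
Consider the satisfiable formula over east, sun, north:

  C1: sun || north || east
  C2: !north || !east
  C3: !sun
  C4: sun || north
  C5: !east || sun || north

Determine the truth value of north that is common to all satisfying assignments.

Suppose north = false.
The clause (!sun) is unit, so sun = false.
Now (sun) is unsatisfied and unit — conflict.
So every satisfying assignment has north = True.

True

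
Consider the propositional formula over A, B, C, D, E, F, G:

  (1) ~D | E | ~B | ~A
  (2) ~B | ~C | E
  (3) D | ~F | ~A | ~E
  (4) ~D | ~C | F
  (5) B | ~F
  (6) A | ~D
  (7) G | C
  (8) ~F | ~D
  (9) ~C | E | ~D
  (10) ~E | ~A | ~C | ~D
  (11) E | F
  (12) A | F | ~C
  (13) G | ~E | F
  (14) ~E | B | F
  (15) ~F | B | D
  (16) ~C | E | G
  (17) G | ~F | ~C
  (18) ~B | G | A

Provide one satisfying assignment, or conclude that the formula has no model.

Branch on B: set B = 1.
Branch on C: set C = 0.
Unit clause (G) forces G = 1.
Branch on A: set A = 0.
Unit clause (~D) forces D = 0.
Branch on E: set E = 0.
Unit clause (F) forces F = 1.
Every clause now holds.

A=0; B=1; C=0; D=0; E=0; F=1; G=1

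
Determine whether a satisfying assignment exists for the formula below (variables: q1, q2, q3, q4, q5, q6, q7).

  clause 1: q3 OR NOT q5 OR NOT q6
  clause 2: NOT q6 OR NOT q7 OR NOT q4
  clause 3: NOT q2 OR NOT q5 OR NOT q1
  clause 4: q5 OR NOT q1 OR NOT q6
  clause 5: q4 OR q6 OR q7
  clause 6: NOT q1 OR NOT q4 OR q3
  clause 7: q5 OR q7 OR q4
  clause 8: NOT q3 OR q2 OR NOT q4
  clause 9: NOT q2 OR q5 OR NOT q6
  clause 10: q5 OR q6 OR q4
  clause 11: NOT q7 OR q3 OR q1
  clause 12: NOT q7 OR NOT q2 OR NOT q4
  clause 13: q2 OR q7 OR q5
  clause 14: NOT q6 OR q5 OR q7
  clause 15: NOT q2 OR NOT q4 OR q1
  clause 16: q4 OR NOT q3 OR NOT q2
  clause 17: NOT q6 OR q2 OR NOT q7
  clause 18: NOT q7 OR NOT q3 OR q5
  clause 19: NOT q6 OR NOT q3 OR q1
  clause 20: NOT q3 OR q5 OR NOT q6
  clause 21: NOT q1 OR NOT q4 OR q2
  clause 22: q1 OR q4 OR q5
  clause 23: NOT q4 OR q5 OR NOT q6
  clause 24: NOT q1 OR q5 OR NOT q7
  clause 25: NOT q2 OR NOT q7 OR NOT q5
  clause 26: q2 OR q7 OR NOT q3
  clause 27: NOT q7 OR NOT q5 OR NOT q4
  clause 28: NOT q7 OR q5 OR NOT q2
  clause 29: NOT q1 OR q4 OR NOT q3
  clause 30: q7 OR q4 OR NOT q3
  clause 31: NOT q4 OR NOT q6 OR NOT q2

Yes

Suppose q3 = false.
Suppose q5 = true.
The clause (NOT q6) is unit, so q6 = false.
Suppose q2 = false.
Suppose q4 = false.
The clause (q7) is unit, so q7 = true.
The clause (q1) is unit, so q1 = true.
Every clause now holds.
A satisfying assignment: q1: true, q2: false, q3: false, q4: false, q5: true, q6: false, q7: true.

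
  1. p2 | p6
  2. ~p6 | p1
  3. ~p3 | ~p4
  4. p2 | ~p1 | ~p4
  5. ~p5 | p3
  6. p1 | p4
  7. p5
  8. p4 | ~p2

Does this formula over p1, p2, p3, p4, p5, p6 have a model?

Yes, satisfiable

(p5) alone gives p5 = 1.
(p3) alone gives p3 = 1.
(~p4) alone gives p4 = 0.
(p1) alone gives p1 = 1.
(~p2) alone gives p2 = 0.
(p6) alone gives p6 = 1.
Every clause now holds.
A satisfying assignment: p1=1, p2=0, p3=1, p4=0, p5=1, p6=1.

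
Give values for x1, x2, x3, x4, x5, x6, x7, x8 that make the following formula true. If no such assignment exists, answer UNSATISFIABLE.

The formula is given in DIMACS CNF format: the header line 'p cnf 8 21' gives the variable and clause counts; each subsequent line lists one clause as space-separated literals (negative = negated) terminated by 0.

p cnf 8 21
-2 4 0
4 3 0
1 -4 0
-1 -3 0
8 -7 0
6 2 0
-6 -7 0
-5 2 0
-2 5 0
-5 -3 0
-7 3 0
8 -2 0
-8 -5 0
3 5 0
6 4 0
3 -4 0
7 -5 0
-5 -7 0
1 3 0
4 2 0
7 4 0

UNSATISFIABLE

Try x2 = False.
(x6) alone gives x6 = True.
(¬x7) alone gives x7 = False.
(¬x5) alone gives x5 = False.
(x3) alone gives x3 = True.
(¬x1) alone gives x1 = False.
(¬x4) alone gives x4 = False.
That conflicts with the unit clause (x4).
So x2 must be the other value — set x2 = True.
(x4) alone gives x4 = True.
(x1) alone gives x1 = True.
(¬x3) alone gives x3 = False.
That conflicts with the unit clause (x3).
Either choice for x2 ends in contradiction.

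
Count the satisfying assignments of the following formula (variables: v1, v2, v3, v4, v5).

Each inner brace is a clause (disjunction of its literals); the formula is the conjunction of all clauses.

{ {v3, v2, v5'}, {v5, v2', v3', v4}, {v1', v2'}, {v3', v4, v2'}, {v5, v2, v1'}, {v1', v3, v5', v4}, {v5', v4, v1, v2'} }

There are 2^5 = 32 truth assignments over (v1, v2, v3, v4, v5).
Split on v1. With v1 = 1, the clauses containing v1 are satisfied and v1' drops from the rest; 2 of the 2^4 = 16 assignments to the other variables satisfy what remains.
With v1 = 0, by the same count on the reduced clause set, 11 assignments work.
(One model: v1=F, v2=F, v3=F, v4=F, v5=F.)
Total: 2 + 11 = 13.

13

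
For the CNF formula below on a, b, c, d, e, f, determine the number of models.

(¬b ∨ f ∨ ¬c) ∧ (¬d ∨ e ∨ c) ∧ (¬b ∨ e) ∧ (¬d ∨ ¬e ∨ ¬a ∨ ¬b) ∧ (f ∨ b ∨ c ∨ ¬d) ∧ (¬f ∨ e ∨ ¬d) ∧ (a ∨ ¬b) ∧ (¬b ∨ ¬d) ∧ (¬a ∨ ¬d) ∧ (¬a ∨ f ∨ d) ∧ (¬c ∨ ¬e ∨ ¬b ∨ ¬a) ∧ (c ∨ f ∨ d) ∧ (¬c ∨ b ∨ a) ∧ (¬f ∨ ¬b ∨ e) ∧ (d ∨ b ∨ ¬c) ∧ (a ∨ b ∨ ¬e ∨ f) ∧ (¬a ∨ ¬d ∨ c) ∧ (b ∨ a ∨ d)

4

There are 2^6 = 64 truth assignments over (a, b, c, d, e, f).
Split on f. With f = True, the clauses containing f are satisfied and ¬f drops from the rest; 4 of the 2^5 = 32 assignments to the other variables satisfy what remains.
With f = False, by the same count on the reduced clause set, 0 assignments work.
(One model: a=F, b=F, c=F, d=T, e=T, f=T.)
Total: 4 + 0 = 4.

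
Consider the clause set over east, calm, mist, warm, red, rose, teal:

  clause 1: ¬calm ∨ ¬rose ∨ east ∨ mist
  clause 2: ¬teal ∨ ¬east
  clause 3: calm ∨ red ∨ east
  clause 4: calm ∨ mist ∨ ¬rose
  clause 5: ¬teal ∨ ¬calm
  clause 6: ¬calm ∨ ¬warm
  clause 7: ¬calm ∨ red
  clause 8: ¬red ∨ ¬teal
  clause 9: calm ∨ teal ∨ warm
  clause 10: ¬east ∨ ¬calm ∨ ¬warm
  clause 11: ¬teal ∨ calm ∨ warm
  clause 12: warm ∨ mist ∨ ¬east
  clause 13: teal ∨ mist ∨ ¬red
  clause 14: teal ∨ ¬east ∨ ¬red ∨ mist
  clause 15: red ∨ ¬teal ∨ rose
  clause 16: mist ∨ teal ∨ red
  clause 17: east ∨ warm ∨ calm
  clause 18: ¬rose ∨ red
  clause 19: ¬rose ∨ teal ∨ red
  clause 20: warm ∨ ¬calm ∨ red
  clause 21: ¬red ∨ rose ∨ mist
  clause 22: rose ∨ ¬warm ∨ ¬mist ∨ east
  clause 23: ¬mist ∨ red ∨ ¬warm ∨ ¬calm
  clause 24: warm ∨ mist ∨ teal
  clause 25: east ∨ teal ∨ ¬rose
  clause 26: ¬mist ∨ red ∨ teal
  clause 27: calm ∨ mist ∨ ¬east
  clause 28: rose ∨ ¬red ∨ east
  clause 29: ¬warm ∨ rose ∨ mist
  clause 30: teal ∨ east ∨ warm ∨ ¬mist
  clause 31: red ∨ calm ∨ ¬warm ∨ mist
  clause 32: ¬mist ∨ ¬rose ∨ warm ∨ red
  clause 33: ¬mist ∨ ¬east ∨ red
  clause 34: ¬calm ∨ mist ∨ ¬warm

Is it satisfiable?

Yes

Suppose teal = False.
Suppose calm = False.
Unit clause (warm) forces warm = True.
Suppose red = True.
Unit clause (mist) forces mist = True.
Suppose rose = True.
Unit clause (east) forces east = True.
This assignment satisfies each clause.
A satisfying assignment: east: True, calm: False, mist: True, warm: True, red: True, rose: True, teal: False.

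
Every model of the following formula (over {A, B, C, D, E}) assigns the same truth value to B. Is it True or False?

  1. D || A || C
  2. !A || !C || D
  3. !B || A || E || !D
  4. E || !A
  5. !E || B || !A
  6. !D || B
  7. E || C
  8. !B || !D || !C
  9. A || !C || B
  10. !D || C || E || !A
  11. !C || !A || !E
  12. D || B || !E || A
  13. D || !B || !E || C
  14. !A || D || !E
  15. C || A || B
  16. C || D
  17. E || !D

Suppose B = false.
(!D) alone gives D = false.
(C) alone gives C = true.
(!A) alone gives A = false.
But (A) is also a unit clause — contradiction.
So every satisfying assignment has B = True.

True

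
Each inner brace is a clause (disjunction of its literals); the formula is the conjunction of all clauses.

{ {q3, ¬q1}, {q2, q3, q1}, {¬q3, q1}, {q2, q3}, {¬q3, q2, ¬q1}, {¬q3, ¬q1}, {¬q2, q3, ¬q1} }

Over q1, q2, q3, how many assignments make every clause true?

There are 2^3 = 8 truth assignments over (q1, q2, q3).
Check each against the 7 clauses (columns in the order q1, q2, q3):
  F F F  ✗ fails (q2 ∨ q3 ∨ q1)
  F F T  ✗ fails (¬q3 ∨ q1)
  F T F  ✓ satisfies all
  F T T  ✗ fails (¬q3 ∨ q1)
  T F F  ✗ fails (q3 ∨ ¬q1)
  T F T  ✗ fails (¬q3 ∨ q2 ∨ ¬q1)
  T T F  ✗ fails (q3 ∨ ¬q1)
  T T T  ✗ fails (¬q3 ∨ ¬q1)
1 of the 8 rows is a model.

1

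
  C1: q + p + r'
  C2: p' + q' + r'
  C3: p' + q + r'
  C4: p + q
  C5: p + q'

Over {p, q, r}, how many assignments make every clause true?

2

There are 2^3 = 8 truth assignments over (p, q, r).
Check each against the 5 clauses (columns in the order p, q, r):
  F F F  ✗ fails (p + q)
  F F T  ✗ fails (q + p + r')
  F T F  ✗ fails (p + q')
  F T T  ✗ fails (p + q')
  T F F  ✓ satisfies all
  T F T  ✗ fails (p' + q + r')
  T T F  ✓ satisfies all
  T T T  ✗ fails (p' + q' + r')
2 of the 8 rows are models.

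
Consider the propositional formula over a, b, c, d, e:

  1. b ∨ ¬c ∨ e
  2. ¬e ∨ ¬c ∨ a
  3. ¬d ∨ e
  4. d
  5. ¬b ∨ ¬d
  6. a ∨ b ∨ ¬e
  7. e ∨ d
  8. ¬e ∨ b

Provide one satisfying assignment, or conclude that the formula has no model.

(d) alone gives d = True.
(e) alone gives e = True.
(¬b) alone gives b = False.
But (b) is also a unit clause — contradiction.

UNSATISFIABLE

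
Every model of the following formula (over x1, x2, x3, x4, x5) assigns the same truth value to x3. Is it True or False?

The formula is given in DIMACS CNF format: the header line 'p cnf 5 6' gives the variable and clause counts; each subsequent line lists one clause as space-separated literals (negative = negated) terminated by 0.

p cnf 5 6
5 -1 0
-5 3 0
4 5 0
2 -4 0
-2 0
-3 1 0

Suppose x3 = False.
The clause (¬x5) is unit, so x5 = False.
The clause (¬x1) is unit, so x1 = False.
The clause (x4) is unit, so x4 = True.
The clause (x2) is unit, so x2 = True.
But (¬x2) is also a unit clause — contradiction.
So every satisfying assignment has x3 = True.

True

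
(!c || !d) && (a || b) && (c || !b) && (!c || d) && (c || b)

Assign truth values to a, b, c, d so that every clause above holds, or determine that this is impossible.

Suppose c = false.
From the singleton clause (!b), b = false.
But (b) is also a unit clause — contradiction.
Undo c and try c = true.
From the singleton clause (!d), d = false.
But (d) is also a unit clause — contradiction.
Both values of c lead to a conflict.

UNSATISFIABLE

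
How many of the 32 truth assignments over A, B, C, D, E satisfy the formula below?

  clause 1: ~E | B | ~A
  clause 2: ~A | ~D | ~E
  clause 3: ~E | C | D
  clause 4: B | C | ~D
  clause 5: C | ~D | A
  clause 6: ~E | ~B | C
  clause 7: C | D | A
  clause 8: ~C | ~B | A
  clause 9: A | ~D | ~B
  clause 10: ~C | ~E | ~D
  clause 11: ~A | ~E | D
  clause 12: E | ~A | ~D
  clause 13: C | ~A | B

There are 2^5 = 32 truth assignments over (A, B, C, D, E).
Split on B. With B = 1, the clauses containing B are satisfied and ~B drops from the rest; 2 of the 2^4 = 16 assignments to the other variables satisfy what remains.
With B = 0, by the same count on the reduced clause set, 4 assignments work.
Total: 2 + 4 = 6.

6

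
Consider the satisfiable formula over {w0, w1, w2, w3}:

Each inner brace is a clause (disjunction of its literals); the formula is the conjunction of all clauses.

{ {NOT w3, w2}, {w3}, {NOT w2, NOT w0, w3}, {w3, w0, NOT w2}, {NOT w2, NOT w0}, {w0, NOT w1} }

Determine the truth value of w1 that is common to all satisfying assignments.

Suppose w1 = true.
(w3) alone gives w3 = true.
(w2) alone gives w2 = true.
(NOT w0) alone gives w0 = false.
But (w0) is also a unit clause — contradiction.
So every satisfying assignment has w1 = False.

False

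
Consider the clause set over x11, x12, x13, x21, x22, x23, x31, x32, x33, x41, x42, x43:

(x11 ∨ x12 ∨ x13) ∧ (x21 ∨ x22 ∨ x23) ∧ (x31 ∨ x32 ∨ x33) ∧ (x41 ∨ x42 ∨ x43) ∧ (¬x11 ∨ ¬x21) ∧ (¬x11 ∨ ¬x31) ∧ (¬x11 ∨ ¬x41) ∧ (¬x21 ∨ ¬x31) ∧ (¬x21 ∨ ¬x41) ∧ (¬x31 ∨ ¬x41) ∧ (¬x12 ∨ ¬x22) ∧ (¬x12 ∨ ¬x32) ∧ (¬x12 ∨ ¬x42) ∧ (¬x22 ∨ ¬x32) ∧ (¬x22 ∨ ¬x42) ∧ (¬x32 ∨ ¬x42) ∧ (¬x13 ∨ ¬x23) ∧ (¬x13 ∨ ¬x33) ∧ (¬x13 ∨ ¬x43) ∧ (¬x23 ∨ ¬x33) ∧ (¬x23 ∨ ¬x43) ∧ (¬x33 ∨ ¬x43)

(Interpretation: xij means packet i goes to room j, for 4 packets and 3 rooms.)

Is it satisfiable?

Unsatisfiable

Case x11 = False:
Case x12 = True:
Unit clause (¬x22) forces x22 = False.
Unit clause (¬x32) forces x32 = False.
Unit clause (¬x42) forces x42 = False.
Case x21 = True:
Unit clause (¬x31) forces x31 = False.
Unit clause (x33) forces x33 = True.
Unit clause (¬x41) forces x41 = False.
Unit clause (x43) forces x43 = True.
But (¬x43) is also a unit clause — contradiction.
Backtrack on x21: now try x21 = False.
Unit clause (x23) forces x23 = True.
Unit clause (¬x13) forces x13 = False.
Unit clause (¬x33) forces x33 = False.
Unit clause (x31) forces x31 = True.
Unit clause (¬x41) forces x41 = False.
Unit clause (x43) forces x43 = True.
But (¬x43) is also a unit clause — contradiction.
Neither x21 = True nor x21 = False works.
Backtrack on x12: now try x12 = False.
Unit clause (x13) forces x13 = True.
Unit clause (¬x23) forces x23 = False.
Unit clause (¬x33) forces x33 = False.
Unit clause (¬x43) forces x43 = False.
Case x21 = True:
Unit clause (¬x31) forces x31 = False.
Unit clause (x32) forces x32 = True.
Unit clause (¬x41) forces x41 = False.
Unit clause (x42) forces x42 = True.
But (¬x42) is also a unit clause — contradiction.
Backtrack on x21: now try x21 = False.
Unit clause (x22) forces x22 = True.
Unit clause (¬x32) forces x32 = False.
Unit clause (x31) forces x31 = True.
Unit clause (¬x41) forces x41 = False.
Unit clause (x42) forces x42 = True.
But (¬x42) is also a unit clause — contradiction.
Neither x21 = True nor x21 = False works.
Neither x12 = True nor x12 = False works.
Backtrack on x11: now try x11 = True.
Unit clause (¬x21) forces x21 = False.
Unit clause (¬x31) forces x31 = False.
Unit clause (¬x41) forces x41 = False.
Case x22 = True:
Unit clause (¬x12) forces x12 = False.
Unit clause (¬x32) forces x32 = False.
Unit clause (x33) forces x33 = True.
Unit clause (¬x42) forces x42 = False.
Unit clause (x43) forces x43 = True.
But (¬x43) is also a unit clause — contradiction.
Backtrack on x22: now try x22 = False.
Unit clause (x23) forces x23 = True.
Unit clause (¬x13) forces x13 = False.
Unit clause (¬x33) forces x33 = False.
Unit clause (x32) forces x32 = True.
Unit clause (¬x12) forces x12 = False.
Unit clause (¬x42) forces x42 = False.
Unit clause (x43) forces x43 = True.
But (¬x43) is also a unit clause — contradiction.
Neither x22 = True nor x22 = False works.
Neither x11 = True nor x11 = False works.
No assignment satisfies every clause.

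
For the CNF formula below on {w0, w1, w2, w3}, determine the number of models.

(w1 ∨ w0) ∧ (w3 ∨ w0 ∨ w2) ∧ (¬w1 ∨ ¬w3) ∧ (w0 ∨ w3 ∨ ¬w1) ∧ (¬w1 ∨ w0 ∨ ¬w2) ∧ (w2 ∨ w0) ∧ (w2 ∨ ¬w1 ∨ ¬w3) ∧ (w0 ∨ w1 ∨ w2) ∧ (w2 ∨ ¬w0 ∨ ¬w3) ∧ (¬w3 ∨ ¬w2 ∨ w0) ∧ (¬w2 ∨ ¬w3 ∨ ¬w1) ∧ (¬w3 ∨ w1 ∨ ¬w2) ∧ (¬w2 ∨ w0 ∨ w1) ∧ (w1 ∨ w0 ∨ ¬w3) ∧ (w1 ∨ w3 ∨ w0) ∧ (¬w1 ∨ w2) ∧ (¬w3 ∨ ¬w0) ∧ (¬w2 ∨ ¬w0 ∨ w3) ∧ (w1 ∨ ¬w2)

1

There are 2^4 = 16 truth assignments over (w0, w1, w2, w3).
Check each against the 19 clauses (columns in the order w0, w1, w2, w3):
  F F F F  ✗ fails (w1 ∨ w0)
  F F F T  ✗ fails (w1 ∨ w0)
  F F T F  ✗ fails (w1 ∨ w0)
  F F T T  ✗ fails (w1 ∨ w0)
  F T F F  ✗ fails (w3 ∨ w0 ∨ w2)
  F T F T  ✗ fails (¬w1 ∨ ¬w3)
  F T T F  ✗ fails (w0 ∨ w3 ∨ ¬w1)
  F T T T  ✗ fails (¬w1 ∨ ¬w3)
  T F F F  ✓ satisfies all
  T F F T  ✗ fails (w2 ∨ ¬w0 ∨ ¬w3)
  T F T F  ✗ fails (¬w2 ∨ ¬w0 ∨ w3)
  T F T T  ✗ fails (¬w3 ∨ w1 ∨ ¬w2)
  T T F F  ✗ fails (¬w1 ∨ w2)
  T T F T  ✗ fails (¬w1 ∨ ¬w3)
  T T T F  ✗ fails (¬w2 ∨ ¬w0 ∨ w3)
  T T T T  ✗ fails (¬w1 ∨ ¬w3)
1 of the 16 rows is a model.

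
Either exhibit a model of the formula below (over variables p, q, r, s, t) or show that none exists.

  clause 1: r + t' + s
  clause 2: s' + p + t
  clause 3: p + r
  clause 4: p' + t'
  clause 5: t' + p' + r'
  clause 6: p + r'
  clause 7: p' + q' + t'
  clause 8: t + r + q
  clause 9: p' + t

UNSATISFIABLE

Try p = 1.
Unit clause (t') forces t = 0.
But (t) is also a unit clause — contradiction.
Backtrack on p: now try p = 0.
Unit clause (r) forces r = 1.
But (r') is also a unit clause — contradiction.
Either choice for p ends in contradiction.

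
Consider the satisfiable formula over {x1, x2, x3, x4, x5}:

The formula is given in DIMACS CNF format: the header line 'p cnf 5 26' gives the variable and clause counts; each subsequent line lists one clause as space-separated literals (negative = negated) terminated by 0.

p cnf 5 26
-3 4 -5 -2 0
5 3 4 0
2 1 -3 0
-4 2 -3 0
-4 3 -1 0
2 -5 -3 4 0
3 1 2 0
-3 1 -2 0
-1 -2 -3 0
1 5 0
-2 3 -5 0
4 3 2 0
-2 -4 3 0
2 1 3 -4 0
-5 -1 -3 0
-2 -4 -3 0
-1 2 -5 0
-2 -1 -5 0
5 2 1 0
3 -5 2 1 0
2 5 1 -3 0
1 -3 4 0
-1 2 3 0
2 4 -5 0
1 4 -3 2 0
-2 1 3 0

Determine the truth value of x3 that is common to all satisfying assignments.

Suppose x3 = False.
Suppose x5 = True.
From the singleton clause (¬x2), x2 = False.
From the singleton clause (x1), x1 = True.
Now (¬x1) is unsatisfied and unit — conflict.
Backtrack on x5: now try x5 = False.
From the singleton clause (x4), x4 = True.
From the singleton clause (¬x1), x1 = False.
Now (x1) is unsatisfied and unit — conflict.
Both values of x5 lead to a conflict.
So every satisfying assignment has x3 = True.

True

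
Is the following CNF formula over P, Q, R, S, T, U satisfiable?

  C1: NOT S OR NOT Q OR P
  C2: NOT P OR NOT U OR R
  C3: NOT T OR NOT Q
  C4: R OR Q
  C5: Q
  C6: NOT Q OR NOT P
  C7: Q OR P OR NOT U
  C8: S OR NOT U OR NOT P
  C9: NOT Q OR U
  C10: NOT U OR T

(Q) alone gives Q = true.
(NOT T) alone gives T = false.
(NOT P) alone gives P = false.
(NOT S) alone gives S = false.
(U) alone gives U = true.
That conflicts with the unit clause (NOT U).
No assignment satisfies every clause.

No, unsatisfiable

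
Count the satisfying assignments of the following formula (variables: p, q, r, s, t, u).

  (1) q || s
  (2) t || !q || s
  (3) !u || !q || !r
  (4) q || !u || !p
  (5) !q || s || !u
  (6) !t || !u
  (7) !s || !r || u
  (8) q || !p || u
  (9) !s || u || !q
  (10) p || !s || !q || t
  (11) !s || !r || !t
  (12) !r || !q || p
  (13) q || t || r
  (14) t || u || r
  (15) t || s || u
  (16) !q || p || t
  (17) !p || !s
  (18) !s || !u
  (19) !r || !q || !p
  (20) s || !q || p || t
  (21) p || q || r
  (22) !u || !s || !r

2

There are 2^6 = 64 truth assignments over (p, q, r, s, t, u).
Split on t. With t = true, the clauses containing t are satisfied and !t drops from the rest; 2 of the 2^5 = 32 assignments to the other variables satisfy what remains.
With t = false, by the same count on the reduced clause set, 0 assignments work.
(One model: p=F, q=T, r=F, s=F, t=T, u=F.)
Total: 2 + 0 = 2.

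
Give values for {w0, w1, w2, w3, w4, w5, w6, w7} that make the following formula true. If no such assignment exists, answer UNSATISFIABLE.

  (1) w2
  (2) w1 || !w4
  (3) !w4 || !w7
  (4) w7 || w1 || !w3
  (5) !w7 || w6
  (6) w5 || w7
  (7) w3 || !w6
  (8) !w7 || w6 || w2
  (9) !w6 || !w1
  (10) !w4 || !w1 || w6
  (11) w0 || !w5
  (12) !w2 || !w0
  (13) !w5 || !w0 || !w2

(w2) alone gives w2 = true.
(!w0) alone gives w0 = false.
(!w5) alone gives w5 = false.
(w7) alone gives w7 = true.
(!w4) alone gives w4 = false.
(w6) alone gives w6 = true.
(w3) alone gives w3 = true.
(!w1) alone gives w1 = false.
This assignment satisfies each clause.

w0=false,  w1=false,  w2=true,  w3=true,  w4=false,  w5=false,  w6=true,  w7=true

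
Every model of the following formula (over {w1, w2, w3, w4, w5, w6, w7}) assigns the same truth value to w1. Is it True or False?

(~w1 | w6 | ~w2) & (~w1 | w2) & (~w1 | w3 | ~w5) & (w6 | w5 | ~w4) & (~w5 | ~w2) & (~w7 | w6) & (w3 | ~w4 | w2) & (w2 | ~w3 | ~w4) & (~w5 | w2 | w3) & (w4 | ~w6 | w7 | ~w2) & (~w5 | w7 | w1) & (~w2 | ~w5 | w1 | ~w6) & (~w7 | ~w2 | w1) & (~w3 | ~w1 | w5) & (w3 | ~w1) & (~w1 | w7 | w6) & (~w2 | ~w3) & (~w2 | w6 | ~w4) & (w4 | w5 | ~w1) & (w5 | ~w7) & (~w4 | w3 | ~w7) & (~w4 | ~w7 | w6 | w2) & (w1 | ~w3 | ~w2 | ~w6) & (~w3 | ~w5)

False

Suppose w1 = 1.
The clause (w2) is unit, so w2 = 1.
The clause (w6) is unit, so w6 = 1.
The clause (~w5) is unit, so w5 = 0.
The clause (~w3) is unit, so w3 = 0.
But (w3) is also a unit clause — contradiction.
So every satisfying assignment has w1 = False.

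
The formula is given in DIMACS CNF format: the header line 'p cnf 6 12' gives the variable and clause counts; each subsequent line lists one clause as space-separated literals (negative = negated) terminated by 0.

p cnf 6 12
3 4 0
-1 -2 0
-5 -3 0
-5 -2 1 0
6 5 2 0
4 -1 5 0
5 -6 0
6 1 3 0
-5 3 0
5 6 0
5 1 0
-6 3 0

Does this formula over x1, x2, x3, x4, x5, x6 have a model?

No, unsatisfiable

Suppose x3 = True.
Unit clause (¬x5) forces x5 = False.
Unit clause (¬x6) forces x6 = False.
Now (x6) is unsatisfied and unit — conflict.
So x3 must be the other value — set x3 = False.
Unit clause (x4) forces x4 = True.
Unit clause (¬x5) forces x5 = False.
Unit clause (¬x6) forces x6 = False.
Now (x6) is unsatisfied and unit — conflict.
Neither x3 = True nor x3 = False works.
No assignment satisfies every clause.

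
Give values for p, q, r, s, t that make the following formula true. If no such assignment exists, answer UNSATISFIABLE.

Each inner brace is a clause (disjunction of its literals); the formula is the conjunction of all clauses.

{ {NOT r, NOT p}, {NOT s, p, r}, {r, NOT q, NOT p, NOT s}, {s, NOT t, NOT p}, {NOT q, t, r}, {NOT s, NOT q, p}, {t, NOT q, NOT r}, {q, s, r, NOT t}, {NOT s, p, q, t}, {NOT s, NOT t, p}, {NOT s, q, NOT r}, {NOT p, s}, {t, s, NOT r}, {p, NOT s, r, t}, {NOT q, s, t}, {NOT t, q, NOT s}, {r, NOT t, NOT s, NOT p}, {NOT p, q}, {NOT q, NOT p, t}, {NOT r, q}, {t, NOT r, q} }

Try r = false.
Try s = false.
Unit clause (NOT p) forces p = false.
Try q = false.
Unit clause (NOT t) forces t = false.
All clauses are satisfied.

p ↦ false,  q ↦ false,  r ↦ false,  s ↦ false,  t ↦ false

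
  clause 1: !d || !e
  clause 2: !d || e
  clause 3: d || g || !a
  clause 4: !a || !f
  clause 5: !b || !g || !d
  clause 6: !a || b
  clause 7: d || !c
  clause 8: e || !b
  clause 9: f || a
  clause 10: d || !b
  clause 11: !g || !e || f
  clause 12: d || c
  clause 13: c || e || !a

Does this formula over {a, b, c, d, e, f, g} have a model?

Case d = false:
The clause (!c) is unit, so c = false.
That conflicts with the unit clause (c).
So d must be the other value — set d = true.
The clause (!e) is unit, so e = false.
That conflicts with the unit clause (e).
Neither d = true nor d = false works.
No assignment satisfies every clause.

No, unsatisfiable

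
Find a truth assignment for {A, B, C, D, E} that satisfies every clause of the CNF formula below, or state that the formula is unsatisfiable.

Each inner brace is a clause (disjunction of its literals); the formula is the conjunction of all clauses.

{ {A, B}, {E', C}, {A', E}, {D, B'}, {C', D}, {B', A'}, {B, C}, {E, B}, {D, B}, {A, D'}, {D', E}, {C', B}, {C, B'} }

Case A = 1:
(E) alone gives E = 1.
(C) alone gives C = 1.
(D) alone gives D = 1.
(B') alone gives B = 0.
But (B) is also a unit clause — contradiction.
Undo A and try A = 0.
(B) alone gives B = 1.
(D) alone gives D = 1.
But (D') is also a unit clause — contradiction.
Neither A = 1 nor A = 0 works.

UNSATISFIABLE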